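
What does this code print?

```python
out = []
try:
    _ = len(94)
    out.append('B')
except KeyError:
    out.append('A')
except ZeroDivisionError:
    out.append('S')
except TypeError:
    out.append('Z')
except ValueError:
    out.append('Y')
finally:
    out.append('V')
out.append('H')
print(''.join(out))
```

Execution trace: 'Z' (except TypeError) → 'V' (finally) → 'H' (after the try/except). Output: ZVH

Answer: ZVH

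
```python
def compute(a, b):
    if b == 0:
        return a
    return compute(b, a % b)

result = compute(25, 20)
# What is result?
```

compute(25, 20) -> compute(20, 5) -> compute(5, 0) -> 5

Answer: 5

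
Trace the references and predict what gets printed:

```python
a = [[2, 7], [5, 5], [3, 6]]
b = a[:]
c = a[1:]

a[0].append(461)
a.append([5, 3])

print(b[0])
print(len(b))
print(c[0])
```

Key concept: slice with nested mutation.
Step by step:
`a = [[2, 7], [5, 5], [3, 6]]` → a = [[2, 7], [5, 5], [3, 6]]
`b = a[:]` → b = [[2, 7], [5, 5], [3, 6]]
`c = a[1:]` → c = [[5, 5], [3, 6]]
`a[0].append(461)` → a = [[2, 7, 461], [5, 5], [3, 6]]; b = [[2, 7, 461], [5, 5], [3, 6]]
`a.append([5, 3])` → a = [[2, 7, 461], [5, 5], [3, 6], [5, 3]]
`print(b[0])` → prints [2, 7, 461]
`print(len(b))` → prints 3
`print(c[0])` → prints [5, 5]

Answer:
[2, 7, 461]
3
[5, 5]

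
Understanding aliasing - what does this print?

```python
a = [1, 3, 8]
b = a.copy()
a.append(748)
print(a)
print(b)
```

Key concept: list.copy() creates independent copy.
Step by step:
`a = [1, 3, 8]` → a = [1, 3, 8]
`b = a.copy()` → b = [1, 3, 8]
`a.append(748)` → a = [1, 3, 8, 748]
`print(a)` → prints [1, 3, 8, 748]
`print(b)` → prints [1, 3, 8]

Answer:
[1, 3, 8, 748]
[1, 3, 8]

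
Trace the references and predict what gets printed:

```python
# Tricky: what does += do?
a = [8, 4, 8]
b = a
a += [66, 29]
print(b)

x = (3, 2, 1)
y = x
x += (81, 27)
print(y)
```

Key concept: += behavior differs for mutable vs immutable.
Step by step:
`a = [8, 4, 8]` → a = [8, 4, 8]
`b = a` → b = [8, 4, 8] (same object as a)
`a += [66, 29]` → a = [8, 4, 8, 66, 29] (same object as b); b = [8, 4, 8, 66, 29] (same object as a)
`print(b)` → prints [8, 4, 8, 66, 29]
`x = (3, 2, 1)` → x = (3, 2, 1)
`y = x` → y = (3, 2, 1)
`x += (81, 27)` → x = (3, 2, 1, 81, 27)
`print(y)` → prints (3, 2, 1)

Answer:
[8, 4, 8, 66, 29]
(3, 2, 1)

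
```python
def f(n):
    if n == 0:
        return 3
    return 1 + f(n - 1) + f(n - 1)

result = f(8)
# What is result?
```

f(n) = 1 + 2·f(n-1), f(0)=3. Closed form: (3+1)·2^8 - 1 = 1023.

Answer: 1023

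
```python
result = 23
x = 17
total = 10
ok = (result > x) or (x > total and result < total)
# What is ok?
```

Trace:
`result = 23` → result = 23
`x = 17` → x = 17
`total = 10` → total = 10
`ok = (result > x) or (x > total and result < total)` → ok = True
So ok = True

Answer: True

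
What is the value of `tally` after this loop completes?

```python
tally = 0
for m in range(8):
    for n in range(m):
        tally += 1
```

Triangle number: 0+1+2+...+7
`tally` takes the values: 0 → 1 → 2 → 3 → 4 → 5 → 6 → 7 → 8 → 9 → 10 → 11 → 12 → 13 → 14 → 15 → 16 → 17 → 18 → 19 → 20 → 21 → 22 → 23 → 24 → 25 → 26 → 27 → 28

Answer: 28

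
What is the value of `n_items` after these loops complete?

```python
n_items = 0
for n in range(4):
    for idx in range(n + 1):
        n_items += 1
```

Triangle: 1 + 2 + ... + 4
`n_items` takes the values: 0 → 1 → 2 → 3 → 4 → 5 → 6 → 7 → 8 → 9 → 10

Answer: 10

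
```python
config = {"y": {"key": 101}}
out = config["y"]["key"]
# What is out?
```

Trace:
`config = {"y": {"key": 101}}` → config = {'y': {'key': 101}}
`out = config["y"]["key"]` → out = 101
So out = 101

Answer: 101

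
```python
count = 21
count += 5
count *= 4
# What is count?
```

Trace:
`count = 21` → count = 21
`count += 5` → count = 26
`count *= 4` → count = 104
So count = 104

Answer: 104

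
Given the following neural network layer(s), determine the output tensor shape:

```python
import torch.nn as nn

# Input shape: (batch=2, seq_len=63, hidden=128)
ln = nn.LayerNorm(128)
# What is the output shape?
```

Input: (2, 63, 128) -> Output: (2, 63, 128)

Answer: (2, 63, 128)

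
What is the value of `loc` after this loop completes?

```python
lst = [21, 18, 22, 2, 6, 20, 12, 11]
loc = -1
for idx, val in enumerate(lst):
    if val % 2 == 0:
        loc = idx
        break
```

First even number index in [21, 18, 22, 2, 6, 20, 12, 11]
`loc` takes the values: -1 → 1

Answer: 1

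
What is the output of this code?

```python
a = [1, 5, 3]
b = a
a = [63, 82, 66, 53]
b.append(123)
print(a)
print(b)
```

Key concept: rebinding vs mutation: a is rebound to a new list, b still points at the original.
Step by step:
`a = [1, 5, 3]` → a = [1, 5, 3]
`b = a` → b = [1, 5, 3] (same object as a)
`a = [63, 82, 66, 53]` → a = [63, 82, 66, 53]
`b.append(123)` → b = [1, 5, 3, 123]
`print(a)` → prints [63, 82, 66, 53]
`print(b)` → prints [1, 5, 3, 123]

Answer:
[63, 82, 66, 53]
[1, 5, 3, 123]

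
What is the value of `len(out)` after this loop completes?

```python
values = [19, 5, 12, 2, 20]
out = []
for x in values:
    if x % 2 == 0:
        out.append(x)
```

Count even numbers in [19, 5, 12, 2, 20]
`out` takes the values: [] → [12] → [12, 2] → [12, 2, 20]
So `len(out)` = 3

Answer: 3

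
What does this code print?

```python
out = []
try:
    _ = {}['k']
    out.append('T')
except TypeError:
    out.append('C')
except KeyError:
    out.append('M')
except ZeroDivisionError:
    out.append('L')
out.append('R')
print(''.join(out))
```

Execution trace: 'M' (except KeyError) → 'R' (after the try/except). Output: MR

Answer: MR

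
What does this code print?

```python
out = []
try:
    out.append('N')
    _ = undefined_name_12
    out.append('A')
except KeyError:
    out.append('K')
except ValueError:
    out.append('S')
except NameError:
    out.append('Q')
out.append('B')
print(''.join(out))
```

Execution trace: 'N' (try body) → 'Q' (except NameError) → 'B' (after the try/except). Output: NQB

Answer: NQB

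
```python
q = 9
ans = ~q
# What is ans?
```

Trace:
`q = 9` → q = 9
`ans = ~q` → ans = -10
So ans = -10

Answer: -10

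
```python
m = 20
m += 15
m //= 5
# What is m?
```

Trace:
`m = 20` → m = 20
`m += 15` → m = 35
`m //= 5` → m = 7
So m = 7

Answer: 7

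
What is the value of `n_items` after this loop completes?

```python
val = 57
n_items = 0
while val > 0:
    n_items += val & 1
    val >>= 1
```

Count set bits in 57 (binary: 0b111001)
`n_items` takes the values: 0 → 1 → 2 → 3 → 4

Answer: 4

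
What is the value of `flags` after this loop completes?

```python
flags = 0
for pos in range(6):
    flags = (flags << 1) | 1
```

Build 6 consecutive 1-bits: 0b111111
`flags` takes the values: 0 → 1 → 3 → 7 → 15 → 31 → 63

Answer: 63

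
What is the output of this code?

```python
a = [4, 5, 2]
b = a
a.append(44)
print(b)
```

Key concept: basic list aliasing.
Step by step:
`a = [4, 5, 2]` → a = [4, 5, 2]
`b = a` → b = [4, 5, 2] (same object as a)
`a.append(44)` → a = [4, 5, 2, 44] (same object as b); b = [4, 5, 2, 44] (same object as a)
`print(b)` → prints [4, 5, 2, 44]

Answer: [4, 5, 2, 44]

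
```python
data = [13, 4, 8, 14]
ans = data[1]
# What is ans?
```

Trace:
`data = [13, 4, 8, 14]` → data = [13, 4, 8, 14]
`ans = data[1]` → ans = 4
So ans = 4

Answer: 4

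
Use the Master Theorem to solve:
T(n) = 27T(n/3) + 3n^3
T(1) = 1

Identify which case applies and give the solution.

a=27, b=3, f(n)=3n^3. log_3(27) = 3. Since c=3 = 3, Case 2 applies: T(n) = Θ(n^log_b(a) · log n) = O(n^3 log n).

Answer: O(n^3 log n) - Case 2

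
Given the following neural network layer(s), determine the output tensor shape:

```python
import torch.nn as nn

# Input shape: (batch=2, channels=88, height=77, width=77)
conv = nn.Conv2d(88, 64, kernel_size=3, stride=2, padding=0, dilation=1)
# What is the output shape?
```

Input: (2, 88, 77, 77) -> Output: (2, 64, 38, 38)

Answer: (2, 64, 38, 38)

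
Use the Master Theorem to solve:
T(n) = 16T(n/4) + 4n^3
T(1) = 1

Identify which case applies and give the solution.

a=16, b=4, f(n)=4n^3. log_4(16) = 2. Since c=3 > 2 and the regularity condition holds (16(n/4)^3 = (16/4^3)n^3 with 16/4^3 < 1), Case 3 applies: T(n) = Θ(f(n)) = O(n^3).

Answer: O(n^3) - Case 3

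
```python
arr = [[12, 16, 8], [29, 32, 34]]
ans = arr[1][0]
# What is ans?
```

Trace:
`arr = [[12, 16, 8], [29, 32, 34]]` → arr = [[12, 16, 8], [29, 32, 34]]
`ans = arr[1][0]` → ans = 29
So ans = 29

Answer: 29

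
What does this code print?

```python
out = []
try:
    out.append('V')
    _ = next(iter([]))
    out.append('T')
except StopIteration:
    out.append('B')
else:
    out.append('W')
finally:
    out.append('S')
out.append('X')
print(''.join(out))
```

Execution trace: 'V' (try body) → 'B' (except StopIteration) → 'S' (finally) → 'X' (after the try/except). Output: VBSX

Answer: VBSX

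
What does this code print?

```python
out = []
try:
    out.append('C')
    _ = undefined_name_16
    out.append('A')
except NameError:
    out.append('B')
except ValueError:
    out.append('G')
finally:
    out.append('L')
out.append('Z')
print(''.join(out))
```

Execution trace: 'C' (try body) → 'B' (except NameError) → 'L' (finally) → 'Z' (after the try/except). Output: CBLZ

Answer: CBLZ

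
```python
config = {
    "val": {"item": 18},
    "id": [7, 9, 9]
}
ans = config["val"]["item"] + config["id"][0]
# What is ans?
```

Trace:
`config = { ...` → config = {'val': {'item': 18}, 'id': [7, 9, 9]}
`ans = config["val"]["item"] + config["id"][0]` → ans = 25
So ans = 25

Answer: 25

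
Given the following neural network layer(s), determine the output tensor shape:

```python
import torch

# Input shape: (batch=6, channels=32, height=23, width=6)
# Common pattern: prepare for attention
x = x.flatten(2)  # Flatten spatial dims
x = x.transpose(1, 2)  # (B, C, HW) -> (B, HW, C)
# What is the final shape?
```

Input: (6, 32, 23, 6) -> after flatten(2): (6, 32, 138) -> Output: (6, 138, 32)

Answer: (6, 138, 32)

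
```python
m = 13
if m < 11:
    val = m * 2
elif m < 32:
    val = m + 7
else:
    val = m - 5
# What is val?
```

Trace:
`m = 13` → m = 13
`if m < 11: ...` → m < 11 is False, m < 32 is True → val = 20
So val = 20

Answer: 20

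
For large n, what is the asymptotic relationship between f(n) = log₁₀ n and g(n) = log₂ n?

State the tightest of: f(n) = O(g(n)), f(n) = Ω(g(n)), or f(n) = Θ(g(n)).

log₁₀ n vs log₂ n: f(n) = Θ(g(n)) — they are asymptotically equivalent (log bases differ by a constant factor).

Answer: f(n) = Θ(g(n)) — they are asymptotically equivalent (log bases differ by a constant factor).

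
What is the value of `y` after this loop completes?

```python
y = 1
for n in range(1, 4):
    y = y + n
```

Start at 1, add 1 through 3
`y` takes the values: 1 → 2 → 4 → 7

Answer: 7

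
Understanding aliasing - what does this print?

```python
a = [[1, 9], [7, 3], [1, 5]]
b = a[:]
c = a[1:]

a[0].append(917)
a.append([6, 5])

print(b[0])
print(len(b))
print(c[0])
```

Key concept: slice with nested mutation.
Step by step:
`a = [[1, 9], [7, 3], [1, 5]]` → a = [[1, 9], [7, 3], [1, 5]]
`b = a[:]` → b = [[1, 9], [7, 3], [1, 5]]
`c = a[1:]` → c = [[7, 3], [1, 5]]
`a[0].append(917)` → a = [[1, 9, 917], [7, 3], [1, 5]]; b = [[1, 9, 917], [7, 3], [1, 5]]
`a.append([6, 5])` → a = [[1, 9, 917], [7, 3], [1, 5], [6, 5]]
`print(b[0])` → prints [1, 9, 917]
`print(len(b))` → prints 3
`print(c[0])` → prints [7, 3]

Answer:
[1, 9, 917]
3
[7, 3]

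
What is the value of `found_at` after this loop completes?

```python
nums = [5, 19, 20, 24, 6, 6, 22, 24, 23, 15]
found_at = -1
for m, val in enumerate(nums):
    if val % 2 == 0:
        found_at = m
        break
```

First even number index in [5, 19, 20, 24, 6, 6, 22, 24, 23, 15]
`found_at` takes the values: -1 → 2

Answer: 2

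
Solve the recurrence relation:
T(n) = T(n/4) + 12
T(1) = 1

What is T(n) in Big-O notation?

Each step divides n by 4 and adds 12. After log_4(n) steps we reach T(1)=1. So T(n) = 12·log_4(n) + 1 = O(log n).

Answer: O(log n)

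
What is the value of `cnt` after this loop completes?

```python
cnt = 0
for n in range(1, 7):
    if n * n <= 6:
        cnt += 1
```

Count numbers where n² ≤ 6
`cnt` takes the values: 0 → 1 → 2

Answer: 2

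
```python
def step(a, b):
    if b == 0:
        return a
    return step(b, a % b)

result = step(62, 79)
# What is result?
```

step(62, 79) -> step(79, 62) -> step(62, 17) -> step(17, 11) -> step(11, 6) -> step(6, 5) -> step(5, 1) -> step(1, 0) -> 1

Answer: 1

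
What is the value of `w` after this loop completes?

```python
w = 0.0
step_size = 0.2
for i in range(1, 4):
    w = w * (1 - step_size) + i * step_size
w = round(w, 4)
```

Moving average with lr=0.2
`w` takes the values: 0.0 → 0.2 → 0.56 → 1.048

Answer: 1.048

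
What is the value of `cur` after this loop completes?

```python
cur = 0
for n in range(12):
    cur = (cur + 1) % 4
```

Increment mod 4, 12 times = 0
`cur` takes the values: 0 → 1 → 2 → 3 → 0 → 1 → 2 → 3 → 0 → 1 → 2 → 3 → 0

Answer: 0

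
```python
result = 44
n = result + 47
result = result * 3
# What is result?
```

Trace:
`result = 44` → result = 44
`n = result + 47` → n = 91
`result = result * 3` → result = 132
So result = 132

Answer: 132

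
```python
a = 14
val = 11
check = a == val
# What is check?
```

Trace:
`a = 14` → a = 14
`val = 11` → val = 11
`check = a == val` → check = False
So check = False

Answer: False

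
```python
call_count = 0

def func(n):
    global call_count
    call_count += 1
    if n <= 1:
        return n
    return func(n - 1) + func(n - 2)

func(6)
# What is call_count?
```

Calls(n) = 1 + Calls(n-1) + Calls(n-2); Calls(0)=Calls(1)=1. For n=6 this gives 25.

Answer: 25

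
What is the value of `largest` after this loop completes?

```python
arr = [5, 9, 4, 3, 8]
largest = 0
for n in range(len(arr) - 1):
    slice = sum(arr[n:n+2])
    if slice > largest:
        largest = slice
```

Max sum of 2-element window in [5, 9, 4, 3, 8]
`largest` takes the values: 0 → 14

Answer: 14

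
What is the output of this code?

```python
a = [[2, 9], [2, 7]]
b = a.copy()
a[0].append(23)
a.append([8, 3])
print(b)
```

Key concept: shallow copy with nested lists.
Step by step:
`a = [[2, 9], [2, 7]]` → a = [[2, 9], [2, 7]]
`b = a.copy()` → b = [[2, 9], [2, 7]]
`a[0].append(23)` → a = [[2, 9, 23], [2, 7]]; b = [[2, 9, 23], [2, 7]]
`a.append([8, 3])` → a = [[2, 9, 23], [2, 7], [8, 3]]
`print(b)` → prints [[2, 9, 23], [2, 7]]

Answer: [[2, 9, 23], [2, 7]]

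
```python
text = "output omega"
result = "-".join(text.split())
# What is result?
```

Trace:
`text = "output omega"` → text = 'output omega'
`result = "-".join(text.split())` → result = 'output-omega'
So result = 'output-omega'

Answer: 'output-omega'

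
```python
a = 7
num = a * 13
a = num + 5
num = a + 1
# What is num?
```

Trace:
`a = 7` → a = 7
`num = a * 13` → num = 91
`a = num + 5` → a = 96
`num = a + 1` → num = 97
So num = 97

Answer: 97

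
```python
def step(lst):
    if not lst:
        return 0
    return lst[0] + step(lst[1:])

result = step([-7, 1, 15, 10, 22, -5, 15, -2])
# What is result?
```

(-7) + 1 + 15 + 10 + 22 + (-5) + 15 + (-2) + 0 = 49

Answer: 49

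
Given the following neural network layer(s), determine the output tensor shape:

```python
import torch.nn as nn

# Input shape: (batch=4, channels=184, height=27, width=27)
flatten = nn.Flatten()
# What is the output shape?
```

Input: (4, 184, 27, 27) -> Output: (4, 134136)

Answer: (4, 134136)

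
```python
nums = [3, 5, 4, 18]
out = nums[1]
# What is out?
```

Trace:
`nums = [3, 5, 4, 18]` → nums = [3, 5, 4, 18]
`out = nums[1]` → out = 5
So out = 5

Answer: 5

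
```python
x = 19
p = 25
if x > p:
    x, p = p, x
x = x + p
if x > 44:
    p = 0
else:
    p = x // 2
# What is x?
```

Trace:
`x = 19` → x = 19
`p = 25` → p = 25
`if x > p: ...` → x > p is False → no variable changes
`x = x + p` → x = 44
`if x > 44: ...` → x > 44 is False, take else branch → p = 22
So x = 44

Answer: 44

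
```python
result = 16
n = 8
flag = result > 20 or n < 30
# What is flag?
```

Trace:
`result = 16` → result = 16
`n = 8` → n = 8
`flag = result > 20 or n < 30` → flag = True
So flag = True

Answer: True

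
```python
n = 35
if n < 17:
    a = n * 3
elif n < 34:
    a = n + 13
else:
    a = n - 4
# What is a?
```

Trace:
`n = 35` → n = 35
`if n < 17: ...` → n < 17 is False, n < 34 is False, take else branch → a = 31
So a = 31

Answer: 31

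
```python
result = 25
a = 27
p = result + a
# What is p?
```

Trace:
`result = 25` → result = 25
`a = 27` → a = 27
`p = result + a` → p = 52
So p = 52

Answer: 52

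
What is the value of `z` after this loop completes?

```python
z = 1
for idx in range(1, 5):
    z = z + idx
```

Start at 1, add 1 through 4
`z` takes the values: 1 → 2 → 4 → 7 → 11

Answer: 11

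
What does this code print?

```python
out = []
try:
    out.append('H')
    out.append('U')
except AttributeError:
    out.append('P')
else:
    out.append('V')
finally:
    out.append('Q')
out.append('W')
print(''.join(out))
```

Execution trace: 'H' (try body) → 'U' (try body, no exception) → 'V' (else) → 'Q' (finally) → 'W' (after the try/except). Output: HUVQW

Answer: HUVQW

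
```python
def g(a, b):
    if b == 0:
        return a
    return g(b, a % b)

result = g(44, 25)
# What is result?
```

g(44, 25) -> g(25, 19) -> g(19, 6) -> g(6, 1) -> g(1, 0) -> 1

Answer: 1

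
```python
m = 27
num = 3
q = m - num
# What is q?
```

Trace:
`m = 27` → m = 27
`num = 3` → num = 3
`q = m - num` → q = 24
So q = 24

Answer: 24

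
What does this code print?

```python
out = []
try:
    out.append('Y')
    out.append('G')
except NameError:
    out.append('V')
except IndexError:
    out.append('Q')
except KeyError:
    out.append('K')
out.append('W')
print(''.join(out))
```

Execution trace: 'Y' (try body) → 'G' (try body, no exception) → 'W' (after the try/except). Output: YGW

Answer: YGW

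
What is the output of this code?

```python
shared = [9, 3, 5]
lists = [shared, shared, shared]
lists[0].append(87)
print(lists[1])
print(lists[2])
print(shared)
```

Key concept: list of same reference.
Step by step:
`shared = [9, 3, 5]` → shared = [9, 3, 5]
`lists = [shared, shared, shared]` → lists = [[9, 3, 5], [9, 3, 5], [9, 3, 5]]
`lists[0].append(87)` → shared = [9, 3, 5, 87]; lists = [[9, 3, 5, 87], [9, 3, 5, 87], [9, 3, 5, 87]]
`print(lists[1])` → prints [9, 3, 5, 87]
`print(lists[2])` → prints [9, 3, 5, 87]
`print(shared)` → prints [9, 3, 5, 87]

Answer:
[9, 3, 5, 87]
[9, 3, 5, 87]
[9, 3, 5, 87]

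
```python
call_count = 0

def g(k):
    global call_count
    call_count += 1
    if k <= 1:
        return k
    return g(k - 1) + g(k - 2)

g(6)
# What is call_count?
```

Calls(k) = 1 + Calls(k-1) + Calls(k-2); Calls(0)=Calls(1)=1. For k=6 this gives 25.

Answer: 25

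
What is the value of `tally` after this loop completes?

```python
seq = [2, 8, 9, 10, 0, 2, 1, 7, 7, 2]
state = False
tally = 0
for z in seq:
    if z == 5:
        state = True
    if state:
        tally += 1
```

Count elements after first 5 in [2, 8, 9, 10, 0, 2, 1, 7, 7, 2]
`tally` takes the values: 0

Answer: 0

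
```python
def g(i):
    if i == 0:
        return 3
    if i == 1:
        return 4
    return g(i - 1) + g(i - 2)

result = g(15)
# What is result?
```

Build up from base cases: g(0)=3, g(1)=4, g(2)=7, g(3)=11, g(4)=18, g(5)=29, g(6)=47, ..., g(15)=3571

Answer: 3571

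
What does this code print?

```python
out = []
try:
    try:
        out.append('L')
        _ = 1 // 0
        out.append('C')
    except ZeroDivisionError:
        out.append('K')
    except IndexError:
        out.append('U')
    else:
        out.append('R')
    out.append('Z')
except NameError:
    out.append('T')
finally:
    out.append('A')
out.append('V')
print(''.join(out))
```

Execution trace: 'L' (inner try body) → 'K' (inner except ZeroDivisionError) → 'Z' (try body, no exception) → 'A' (finally) → 'V' (after the try/except). Output: LKZAV

Answer: LKZAV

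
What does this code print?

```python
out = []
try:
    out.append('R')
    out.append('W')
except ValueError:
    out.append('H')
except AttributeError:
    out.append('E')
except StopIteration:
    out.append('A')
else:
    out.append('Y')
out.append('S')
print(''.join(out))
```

Execution trace: 'R' (try body) → 'W' (try body, no exception) → 'Y' (else) → 'S' (after the try/except). Output: RWYS

Answer: RWYS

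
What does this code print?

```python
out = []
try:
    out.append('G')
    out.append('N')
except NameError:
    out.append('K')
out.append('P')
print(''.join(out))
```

Execution trace: 'G' (try body) → 'N' (try body, no exception) → 'P' (after the try/except). Output: GNP

Answer: GNP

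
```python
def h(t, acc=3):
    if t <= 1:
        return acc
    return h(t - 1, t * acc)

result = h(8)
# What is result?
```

Accumulator trace (n, acc): (8, 3) -> (7, 24) -> (6, 168) -> (5, 1008) -> (4, 5040) -> (3, 20160) -> (2, 60480) -> (1, 120960) -> return 120960

Answer: 120960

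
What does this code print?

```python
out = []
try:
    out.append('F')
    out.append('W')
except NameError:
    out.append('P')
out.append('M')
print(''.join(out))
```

Execution trace: 'F' (try body) → 'W' (try body, no exception) → 'M' (after the try/except). Output: FWM

Answer: FWM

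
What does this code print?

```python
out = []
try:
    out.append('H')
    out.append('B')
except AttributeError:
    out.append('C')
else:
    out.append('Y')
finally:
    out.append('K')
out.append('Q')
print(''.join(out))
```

Execution trace: 'H' (try body) → 'B' (try body, no exception) → 'Y' (else) → 'K' (finally) → 'Q' (after the try/except). Output: HBYKQ

Answer: HBYKQ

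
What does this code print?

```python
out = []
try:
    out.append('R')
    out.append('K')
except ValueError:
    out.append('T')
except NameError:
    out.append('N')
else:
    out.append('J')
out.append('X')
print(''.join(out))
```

Execution trace: 'R' (try body) → 'K' (try body, no exception) → 'J' (else) → 'X' (after the try/except). Output: RKJX

Answer: RKJX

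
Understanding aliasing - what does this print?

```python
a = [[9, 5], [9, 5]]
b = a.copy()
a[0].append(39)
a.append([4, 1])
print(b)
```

Key concept: shallow copy with nested lists.
Step by step:
`a = [[9, 5], [9, 5]]` → a = [[9, 5], [9, 5]]
`b = a.copy()` → b = [[9, 5], [9, 5]]
`a[0].append(39)` → a = [[9, 5, 39], [9, 5]]; b = [[9, 5, 39], [9, 5]]
`a.append([4, 1])` → a = [[9, 5, 39], [9, 5], [4, 1]]
`print(b)` → prints [[9, 5, 39], [9, 5]]

Answer: [[9, 5, 39], [9, 5]]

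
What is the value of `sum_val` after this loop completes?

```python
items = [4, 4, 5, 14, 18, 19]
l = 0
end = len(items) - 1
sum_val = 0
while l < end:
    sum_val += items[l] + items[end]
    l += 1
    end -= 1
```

Sum of pairs from ends
`sum_val` takes the values: 0 → 23 → 45 → 64

Answer: 64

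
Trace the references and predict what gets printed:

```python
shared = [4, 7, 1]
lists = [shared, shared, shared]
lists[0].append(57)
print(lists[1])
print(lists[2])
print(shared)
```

Key concept: list of same reference.
Step by step:
`shared = [4, 7, 1]` → shared = [4, 7, 1]
`lists = [shared, shared, shared]` → lists = [[4, 7, 1], [4, 7, 1], [4, 7, 1]]
`lists[0].append(57)` → shared = [4, 7, 1, 57]; lists = [[4, 7, 1, 57], [4, 7, 1, 57], [4, 7, 1, 57]]
`print(lists[1])` → prints [4, 7, 1, 57]
`print(lists[2])` → prints [4, 7, 1, 57]
`print(shared)` → prints [4, 7, 1, 57]

Answer:
[4, 7, 1, 57]
[4, 7, 1, 57]
[4, 7, 1, 57]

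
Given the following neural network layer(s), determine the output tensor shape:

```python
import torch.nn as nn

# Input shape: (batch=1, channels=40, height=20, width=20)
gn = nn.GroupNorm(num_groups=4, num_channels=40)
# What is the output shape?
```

Input: (1, 40, 20, 20) -> Output: (1, 40, 20, 20)

Answer: (1, 40, 20, 20)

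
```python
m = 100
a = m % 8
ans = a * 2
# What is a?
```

Trace:
`m = 100` → m = 100
`a = m % 8` → a = 4
`ans = a * 2` → ans = 8
So a = 4

Answer: 4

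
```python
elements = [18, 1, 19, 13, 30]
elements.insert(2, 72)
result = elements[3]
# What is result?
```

Trace:
`elements = [18, 1, 19, 13, 30]` → elements = [18, 1, 19, 13, 30]
`elements.insert(2, 72)` → elements = [18, 1, 72, 19, 13, 30]
`result = elements[3]` → result = 19
So result = 19

Answer: 19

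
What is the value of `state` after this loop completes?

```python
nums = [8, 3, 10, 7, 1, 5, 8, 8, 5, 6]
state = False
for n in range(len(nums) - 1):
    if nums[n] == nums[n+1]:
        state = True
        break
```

Check consecutive duplicates in [8, 3, 10, 7, 1, 5, 8, 8, 5, 6]
`state` takes the values: False → True

Answer: True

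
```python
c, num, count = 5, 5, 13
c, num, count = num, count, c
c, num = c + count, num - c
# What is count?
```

Trace:
`c, num, count = 5, 5, 13` → c = 5; num = 5; count = 13
`c, num, count = num, count, c` → c = 5; num = 13; count = 5
`c, num = c + count, num - c` → c = 10; num = 8
So count = 5

Answer: 5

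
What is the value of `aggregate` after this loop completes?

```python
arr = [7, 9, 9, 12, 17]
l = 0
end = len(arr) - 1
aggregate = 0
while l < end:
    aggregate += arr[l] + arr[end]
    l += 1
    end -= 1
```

Sum of pairs from ends
`aggregate` takes the values: 0 → 24 → 45

Answer: 45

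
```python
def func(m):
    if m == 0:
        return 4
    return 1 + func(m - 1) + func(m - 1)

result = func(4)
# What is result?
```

func(m) = 1 + 2·func(m-1), func(0)=4. Closed form: (4+1)·2^4 - 1 = 79.

Answer: 79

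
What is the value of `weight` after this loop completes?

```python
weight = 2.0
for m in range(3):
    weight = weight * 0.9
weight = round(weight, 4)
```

Exponential decay: 2.0 * 0.9^3
`weight` takes the values: 2.0 → 1.8 → 1.62 → 1.458

Answer: 1.458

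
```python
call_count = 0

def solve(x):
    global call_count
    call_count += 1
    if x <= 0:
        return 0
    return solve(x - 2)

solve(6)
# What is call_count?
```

Linear recursion stepping by 2: 4 calls from x=6 down to ≤0.

Answer: 4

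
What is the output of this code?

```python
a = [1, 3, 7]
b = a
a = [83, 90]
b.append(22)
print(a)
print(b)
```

Key concept: rebinding vs mutation: a is rebound to a new list, b still points at the original.
Step by step:
`a = [1, 3, 7]` → a = [1, 3, 7]
`b = a` → b = [1, 3, 7] (same object as a)
`a = [83, 90]` → a = [83, 90]
`b.append(22)` → b = [1, 3, 7, 22]
`print(a)` → prints [83, 90]
`print(b)` → prints [1, 3, 7, 22]

Answer:
[83, 90]
[1, 3, 7, 22]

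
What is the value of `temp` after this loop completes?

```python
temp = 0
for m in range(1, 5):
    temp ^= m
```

XOR of 1 to 4
`temp` takes the values: 0 → 1 → 3 → 0 → 4

Answer: 4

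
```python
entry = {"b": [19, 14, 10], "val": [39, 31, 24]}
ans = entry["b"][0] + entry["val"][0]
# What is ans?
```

Trace:
`entry = {"b": [19, 14, 10], "val": [39, 31, 24]}` → entry = {'b': [19, 14, 10], 'val': [39, 31, 24]}
`ans = entry["b"][0] + entry["val"][0]` → ans = 58
So ans = 58

Answer: 58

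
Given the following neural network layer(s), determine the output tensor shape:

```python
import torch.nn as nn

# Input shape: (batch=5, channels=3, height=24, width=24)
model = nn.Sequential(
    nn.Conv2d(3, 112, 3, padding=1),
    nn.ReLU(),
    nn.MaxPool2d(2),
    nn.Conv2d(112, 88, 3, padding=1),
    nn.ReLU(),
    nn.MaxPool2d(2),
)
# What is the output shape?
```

Input: (5, 3, 24, 24) -> after first Conv2d: (5, 112, 24, 24) -> after first MaxPool2d: (5, 112, 12, 12) -> after second Conv2d: (5, 88, 12, 12) -> Output: (5, 88, 6, 6)

Answer: (5, 88, 6, 6)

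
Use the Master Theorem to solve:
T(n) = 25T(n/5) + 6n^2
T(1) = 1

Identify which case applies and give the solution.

a=25, b=5, f(n)=6n^2. log_5(25) = 2. Since c=2 = 2, Case 2 applies: T(n) = Θ(n^log_b(a) · log n) = O(n^2 log n).

Answer: O(n^2 log n) - Case 2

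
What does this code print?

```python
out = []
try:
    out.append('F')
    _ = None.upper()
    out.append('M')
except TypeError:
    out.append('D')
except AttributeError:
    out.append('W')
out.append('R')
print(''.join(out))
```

Execution trace: 'F' (try body) → 'W' (except AttributeError) → 'R' (after the try/except). Output: FWR

Answer: FWR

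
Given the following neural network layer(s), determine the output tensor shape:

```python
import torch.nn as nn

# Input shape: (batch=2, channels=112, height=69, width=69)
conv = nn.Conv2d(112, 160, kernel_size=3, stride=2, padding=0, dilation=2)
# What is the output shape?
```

Input: (2, 112, 69, 69) -> Output: (2, 160, 33, 33)

Answer: (2, 160, 33, 33)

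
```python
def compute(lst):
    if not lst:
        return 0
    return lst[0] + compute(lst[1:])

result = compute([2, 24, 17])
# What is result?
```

2 + 24 + 17 + 0 = 43

Answer: 43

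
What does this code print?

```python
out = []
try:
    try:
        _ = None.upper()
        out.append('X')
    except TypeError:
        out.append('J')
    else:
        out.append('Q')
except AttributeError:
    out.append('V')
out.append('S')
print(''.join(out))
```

Execution trace: 'V' (outer except AttributeError) → 'S' (after the try/except). Output: VS

Answer: VS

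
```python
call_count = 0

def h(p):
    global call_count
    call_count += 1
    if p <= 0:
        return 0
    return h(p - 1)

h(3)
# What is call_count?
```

Linear recursion stepping by 1: 4 calls from p=3 down to ≤0.

Answer: 4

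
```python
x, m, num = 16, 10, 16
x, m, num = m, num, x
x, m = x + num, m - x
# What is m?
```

Trace:
`x, m, num = 16, 10, 16` → x = 16; m = 10; num = 16
`x, m, num = m, num, x` → x = 10; m = 16; num = 16
`x, m = x + num, m - x` → x = 26; m = 6
So m = 6

Answer: 6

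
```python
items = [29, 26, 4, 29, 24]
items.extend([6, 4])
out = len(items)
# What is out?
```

Trace:
`items = [29, 26, 4, 29, 24]` → items = [29, 26, 4, 29, 24]
`items.extend([6, 4])` → items = [29, 26, 4, 29, 24, 6, 4]
`out = len(items)` → out = 7
So out = 7

Answer: 7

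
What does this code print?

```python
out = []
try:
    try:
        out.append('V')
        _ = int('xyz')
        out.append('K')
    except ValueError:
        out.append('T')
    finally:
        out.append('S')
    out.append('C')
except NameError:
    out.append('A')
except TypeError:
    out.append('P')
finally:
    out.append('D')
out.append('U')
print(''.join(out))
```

Execution trace: 'V' (inner try body) → 'T' (inner except ValueError) → 'S' (inner finally) → 'C' (try body, no exception) → 'D' (finally) → 'U' (after the try/except). Output: VTSCDU

Answer: VTSCDU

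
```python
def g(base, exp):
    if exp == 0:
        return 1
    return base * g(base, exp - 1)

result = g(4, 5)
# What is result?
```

g(4, 5) = 4 * 4 * 4 * 4 * 4 = 1024

Answer: 1024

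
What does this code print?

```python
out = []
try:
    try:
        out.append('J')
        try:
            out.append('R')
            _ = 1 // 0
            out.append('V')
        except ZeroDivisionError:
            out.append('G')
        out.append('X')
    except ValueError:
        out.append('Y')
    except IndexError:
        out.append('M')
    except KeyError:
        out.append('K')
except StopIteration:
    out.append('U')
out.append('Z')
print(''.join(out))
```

Execution trace: 'J' (try body) → 'R' (inner try body) → 'G' (inner except ZeroDivisionError) → 'X' (try body, no exception) → 'Z' (after the try/except). Output: JRGXZ

Answer: JRGXZ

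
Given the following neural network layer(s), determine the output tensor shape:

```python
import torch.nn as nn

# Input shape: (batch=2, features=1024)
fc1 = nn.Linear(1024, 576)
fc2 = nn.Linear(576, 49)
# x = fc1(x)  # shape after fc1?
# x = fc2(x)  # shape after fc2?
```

Input: (2, 1024) -> after fc1: (2, 576) -> Output: (2, 49)

Answer: (2, 49)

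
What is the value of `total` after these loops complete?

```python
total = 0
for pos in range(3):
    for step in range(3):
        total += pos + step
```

Sum of all pos+step for pos,step in 3x3
`total` takes the values: 0 → 1 → 3 → 4 → 6 → 9 → 11 → 14 → 18

Answer: 18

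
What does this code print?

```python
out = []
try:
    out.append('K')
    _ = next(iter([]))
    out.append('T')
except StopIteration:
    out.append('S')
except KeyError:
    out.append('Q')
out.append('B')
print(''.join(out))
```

Execution trace: 'K' (try body) → 'S' (except StopIteration) → 'B' (after the try/except). Output: KSB

Answer: KSB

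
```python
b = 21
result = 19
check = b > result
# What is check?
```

Trace:
`b = 21` → b = 21
`result = 19` → result = 19
`check = b > result` → check = True
So check = True

Answer: True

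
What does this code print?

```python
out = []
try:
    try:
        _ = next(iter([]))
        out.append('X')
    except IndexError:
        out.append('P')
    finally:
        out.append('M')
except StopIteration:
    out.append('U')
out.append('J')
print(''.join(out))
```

Execution trace: 'M' (finally) → 'U' (outer except StopIteration) → 'J' (after the try/except). Output: MUJ

Answer: MUJ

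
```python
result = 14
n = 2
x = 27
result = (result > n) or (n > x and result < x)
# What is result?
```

Trace:
`result = 14` → result = 14
`n = 2` → n = 2
`x = 27` → x = 27
`result = (result > n) or (n > x and result < x)` → result = True
So result = True

Answer: True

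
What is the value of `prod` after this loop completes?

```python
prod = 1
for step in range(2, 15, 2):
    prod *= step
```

Product of even numbers 2 to 14
`prod` takes the values: 1 → 2 → 8 → 48 → 384 → 3840 → 46080 → 645120

Answer: 645120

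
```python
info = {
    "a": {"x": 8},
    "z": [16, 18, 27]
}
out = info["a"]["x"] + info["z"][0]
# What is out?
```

Trace:
`info = { ...` → info = {'a': {'x': 8}, 'z': [16, 18, 27]}
`out = info["a"]["x"] + info["z"][0]` → out = 24
So out = 24

Answer: 24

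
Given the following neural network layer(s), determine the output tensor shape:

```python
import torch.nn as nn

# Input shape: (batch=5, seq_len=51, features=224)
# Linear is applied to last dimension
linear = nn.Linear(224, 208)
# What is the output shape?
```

Input: (5, 51, 224) -> Output: (5, 51, 208)

Answer: (5, 51, 208)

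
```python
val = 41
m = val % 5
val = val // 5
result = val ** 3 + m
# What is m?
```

Trace:
`val = 41` → val = 41
`m = val % 5` → m = 1
`val = val // 5` → val = 8
`result = val ** 3 + m` → result = 513
So m = 1

Answer: 1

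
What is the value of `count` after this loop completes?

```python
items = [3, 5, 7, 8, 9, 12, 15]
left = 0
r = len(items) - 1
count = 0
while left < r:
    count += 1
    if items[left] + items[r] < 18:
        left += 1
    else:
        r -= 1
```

Steps to find pair summing to 18
`count` takes the values: 0 → 1 → 2 → 3 → 4 → 5 → 6

Answer: 6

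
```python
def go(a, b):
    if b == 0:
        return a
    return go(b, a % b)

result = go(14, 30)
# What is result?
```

go(14, 30) -> go(30, 14) -> go(14, 2) -> go(2, 0) -> 2

Answer: 2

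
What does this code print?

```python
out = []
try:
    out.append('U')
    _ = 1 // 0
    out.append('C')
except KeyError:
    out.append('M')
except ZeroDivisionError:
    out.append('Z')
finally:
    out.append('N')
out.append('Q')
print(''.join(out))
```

Execution trace: 'U' (try body) → 'Z' (except ZeroDivisionError) → 'N' (finally) → 'Q' (after the try/except). Output: UZNQ

Answer: UZNQ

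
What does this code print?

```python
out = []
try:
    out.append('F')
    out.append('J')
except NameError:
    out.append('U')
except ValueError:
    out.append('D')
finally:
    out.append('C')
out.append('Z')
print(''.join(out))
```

Execution trace: 'F' (try body) → 'J' (try body, no exception) → 'C' (finally) → 'Z' (after the try/except). Output: FJCZ

Answer: FJCZ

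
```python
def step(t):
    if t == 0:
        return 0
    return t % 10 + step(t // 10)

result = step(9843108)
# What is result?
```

Sum of digits of 9843108: 8 + 0 + 1 + 3 + 4 + 8 + 9 = 33

Answer: 33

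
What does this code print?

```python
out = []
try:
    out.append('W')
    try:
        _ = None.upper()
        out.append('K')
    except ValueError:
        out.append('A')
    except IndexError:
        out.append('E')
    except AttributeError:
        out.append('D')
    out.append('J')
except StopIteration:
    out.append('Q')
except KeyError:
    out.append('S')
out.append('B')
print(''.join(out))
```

Execution trace: 'W' (try body) → 'D' (inner except AttributeError) → 'J' (try body, no exception) → 'B' (after the try/except). Output: WDJB

Answer: WDJB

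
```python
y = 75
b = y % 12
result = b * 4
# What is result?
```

Trace:
`y = 75` → y = 75
`b = y % 12` → b = 3
`result = b * 4` → result = 12
So result = 12

Answer: 12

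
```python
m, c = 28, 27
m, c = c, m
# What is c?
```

Trace:
`m, c = 28, 27` → m = 28; c = 27
`m, c = c, m` → m = 27; c = 28
So c = 28

Answer: 28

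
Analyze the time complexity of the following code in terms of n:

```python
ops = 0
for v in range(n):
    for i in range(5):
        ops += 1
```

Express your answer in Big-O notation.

Each loop level contributes: n × 1. Multiplying the contributions gives O(n).

Answer: O(n)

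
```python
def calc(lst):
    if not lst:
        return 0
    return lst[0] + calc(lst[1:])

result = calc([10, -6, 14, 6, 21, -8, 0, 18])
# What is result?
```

10 + (-6) + 14 + 6 + 21 + (-8) + 0 + 18 + 0 = 55

Answer: 55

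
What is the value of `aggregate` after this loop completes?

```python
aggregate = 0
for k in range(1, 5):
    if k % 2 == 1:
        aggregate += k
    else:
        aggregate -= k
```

Add odd, subtract even
`aggregate` takes the values: 0 → 1 → -1 → 2 → -2

Answer: -2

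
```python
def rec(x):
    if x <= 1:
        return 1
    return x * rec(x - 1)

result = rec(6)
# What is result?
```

rec(6) = 6 * 5 * 4 * 3 * 2 * 1 = 720

Answer: 720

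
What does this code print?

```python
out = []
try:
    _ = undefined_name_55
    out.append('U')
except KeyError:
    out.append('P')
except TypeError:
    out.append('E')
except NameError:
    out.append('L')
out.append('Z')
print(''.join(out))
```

Execution trace: 'L' (except NameError) → 'Z' (after the try/except). Output: LZ

Answer: LZ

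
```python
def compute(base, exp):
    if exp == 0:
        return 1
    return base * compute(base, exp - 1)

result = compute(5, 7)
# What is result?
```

compute(5, 7) = 5 * 5 * 5 * 5 * 5 * 5 * 5 = 78125

Answer: 78125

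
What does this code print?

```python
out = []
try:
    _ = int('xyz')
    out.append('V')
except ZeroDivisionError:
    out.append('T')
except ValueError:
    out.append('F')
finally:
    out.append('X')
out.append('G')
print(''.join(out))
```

Execution trace: 'F' (except ValueError) → 'X' (finally) → 'G' (after the try/except). Output: FXG

Answer: FXG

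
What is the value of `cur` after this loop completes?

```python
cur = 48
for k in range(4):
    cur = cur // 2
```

Halve 4 times: 48 // 2^4 = 3
`cur` takes the values: 48 → 24 → 12 → 6 → 3

Answer: 3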